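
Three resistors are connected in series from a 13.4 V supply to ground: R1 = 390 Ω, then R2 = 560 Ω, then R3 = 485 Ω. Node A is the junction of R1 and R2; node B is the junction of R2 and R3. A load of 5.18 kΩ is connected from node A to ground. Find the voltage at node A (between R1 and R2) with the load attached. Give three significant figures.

V ≈ 9.25 V

Below node A the series string R2+R3 = 1045 Ω sits in parallel with the 5180 Ω load: 869.6 Ω.
V_A = 13.4 × 869.6/(390 + 869.6) = 9.25 V.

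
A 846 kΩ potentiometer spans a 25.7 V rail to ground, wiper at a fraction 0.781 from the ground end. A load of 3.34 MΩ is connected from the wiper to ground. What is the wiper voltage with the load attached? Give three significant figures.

V ≈ 19.2 V

The wiper splits the pot into (1−α)R = 185.3 kΩ above and αR = 660.7 kΩ below.
Lower section ‖ load = 551.6 kΩ.
V_wiper = 25.7 × 551.6/(185.3 + 551.6) = 19.2 V.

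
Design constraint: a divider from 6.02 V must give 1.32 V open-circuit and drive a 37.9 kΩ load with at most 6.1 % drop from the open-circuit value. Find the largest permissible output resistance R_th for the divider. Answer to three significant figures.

R_th ≤ 2.46 kΩ

Loading drop = R_th/(R_th + R_L) ≤ 0.0610, so R_th ≤ R_L · ε/(1−ε) = 37.9 kΩ × 0.0610/0.9390 = 2.46 kΩ.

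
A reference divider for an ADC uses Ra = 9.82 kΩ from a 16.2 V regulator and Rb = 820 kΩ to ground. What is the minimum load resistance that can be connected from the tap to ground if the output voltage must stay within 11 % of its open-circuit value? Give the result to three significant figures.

Output resistance R_th = Ra‖Rb = (9.82 × 820)/829.8 = 9.704 kΩ.
The fractional drop is R_th/(R_th + R_L); requiring this ≤ 0.110 gives R_L ≥ R_th(1/0.110 − 1) = 9.704 × 8.091 = 78.5 kΩ.

R_L(min) ≈ 78.5 kΩ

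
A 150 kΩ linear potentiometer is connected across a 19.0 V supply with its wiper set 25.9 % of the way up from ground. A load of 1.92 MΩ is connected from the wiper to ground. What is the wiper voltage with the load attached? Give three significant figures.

V ≈ 4.85 V

The wiper splits the pot into (1−α)R = 111.2 kΩ above and αR = 38.85 kΩ below.
Lower section ‖ load = 38.08 kΩ.
V_wiper = 19.0 × 38.08/(111.2 + 38.08) = 4.85 V.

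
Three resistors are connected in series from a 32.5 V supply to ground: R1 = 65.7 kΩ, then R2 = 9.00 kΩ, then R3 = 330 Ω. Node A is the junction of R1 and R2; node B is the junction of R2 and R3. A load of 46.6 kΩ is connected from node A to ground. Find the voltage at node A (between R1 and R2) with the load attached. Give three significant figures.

Below node A the series string R2+R3 = 9330 Ω sits in parallel with the 46600 Ω load: 7774 Ω.
V_A = 32.5 × 7774/(65700 + 7774) = 3.44 V.

V ≈ 3.44 V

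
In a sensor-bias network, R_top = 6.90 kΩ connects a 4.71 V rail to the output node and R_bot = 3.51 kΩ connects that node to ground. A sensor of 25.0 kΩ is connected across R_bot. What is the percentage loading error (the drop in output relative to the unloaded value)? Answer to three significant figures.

Unloaded V = 4.71 × 3.51/10.41 = 1.5881 V.
Loaded: R_bot‖R_L = 3.078 kΩ, giving V = 4.71 × 3.078/9.978 = 1.4529 V.
Drop = (1.5881 − 1.4529) / 1.5881 = 8.51 %.

8.51 %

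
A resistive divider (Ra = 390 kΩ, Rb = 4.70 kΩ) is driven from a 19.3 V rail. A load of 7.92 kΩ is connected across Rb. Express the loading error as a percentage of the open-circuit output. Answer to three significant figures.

37.0 %

The divider's output (Thévenin) resistance is Ra‖Rb = 4.644 kΩ.
Fractional drop under load = R_th/(R_th + R_L) = 4.644 / (4.644 + 7.92) = 0.3696.
So the output falls by 37.0 %.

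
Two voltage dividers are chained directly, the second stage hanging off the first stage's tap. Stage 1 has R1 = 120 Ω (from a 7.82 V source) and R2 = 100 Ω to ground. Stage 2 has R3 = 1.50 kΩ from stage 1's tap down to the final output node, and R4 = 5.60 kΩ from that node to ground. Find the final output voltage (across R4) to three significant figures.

V_out ≈ 2.78 V

Stage 2 presents R3+R4 = 7100 Ω as a load on stage 1's tap.
Stage 1's lower leg becomes R2‖(R3+R4) = 98.61 Ω, so V_mid = 7.82 × 98.61/218.6 = 3.527 V.
Stage 2 is itself unloaded: V_out = V_mid × R4/(R3+R4) = 3.527 × 5600/7100 = 2.78 V.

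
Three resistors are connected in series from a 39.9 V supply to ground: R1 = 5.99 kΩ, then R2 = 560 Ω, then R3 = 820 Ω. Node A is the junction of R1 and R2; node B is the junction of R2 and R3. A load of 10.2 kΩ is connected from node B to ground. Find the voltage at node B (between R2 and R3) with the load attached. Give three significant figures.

V ≈ 4.14 V

At node B, R3 is in parallel with the load: R3‖R_L = 759.0 Ω.
Below node A the resistance is R2 + (R3‖R_L) = 1319 Ω, so V_A = 39.9 × 1319/7309 = 7.200 V.
Then V_B = V_A × (R3‖R_L)/(R2 + R3‖R_L) = 7.200 × 759.0/1319 = 4.14 V.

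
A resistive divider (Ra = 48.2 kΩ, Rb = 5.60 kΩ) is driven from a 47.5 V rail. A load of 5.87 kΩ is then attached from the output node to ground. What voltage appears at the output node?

The load sits in parallel with Rb: Rb‖R_L = (5.60 × 5.87) / (5.60 + 5.87) = 2.866 kΩ.
V_out = 47.5 × 2.866 / (48.2 + 2.866) = 47.5 × 2.866/51.07 = 2.67 V.

V_out ≈ 2.67 V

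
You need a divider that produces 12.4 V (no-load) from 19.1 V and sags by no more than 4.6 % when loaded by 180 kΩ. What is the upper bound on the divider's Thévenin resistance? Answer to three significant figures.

Loading drop = R_th/(R_th + R_L) ≤ 0.0460, so R_th ≤ R_L · ε/(1−ε) = 180 kΩ × 0.0460/0.9540 = 8.68 kΩ.

R_th ≤ 8.68 kΩ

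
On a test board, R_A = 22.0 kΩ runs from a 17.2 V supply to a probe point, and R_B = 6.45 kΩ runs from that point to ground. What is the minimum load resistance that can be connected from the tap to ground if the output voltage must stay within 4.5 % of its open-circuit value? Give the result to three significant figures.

Output resistance R_th = R_A‖R_B = (22.0 × 6.45)/28.45 = 4.988 kΩ.
The fractional drop is R_th/(R_th + R_L); requiring this ≤ 0.0450 gives R_L ≥ R_th(1/0.0450 − 1) = 4.988 × 21.22 = 106 kΩ.

R_L(min) ≈ 106 kΩ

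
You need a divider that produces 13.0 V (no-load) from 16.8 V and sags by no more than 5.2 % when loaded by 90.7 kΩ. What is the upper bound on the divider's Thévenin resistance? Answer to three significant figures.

Loading drop = R_th/(R_th + R_L) ≤ 0.0520, so R_th ≤ R_L · ε/(1−ε) = 90.7 kΩ × 0.0520/0.9480 = 4.98 kΩ.

R_th ≤ 4.98 kΩ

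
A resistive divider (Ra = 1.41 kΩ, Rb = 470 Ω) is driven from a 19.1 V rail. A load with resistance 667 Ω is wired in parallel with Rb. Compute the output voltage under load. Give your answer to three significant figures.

V_out ≈ 3.12 V

The load sits in parallel with Rb: Rb‖R_L = (470 × 667) / (470 + 667) = 275.7 Ω.
V_out = 19.1 × 275.7 / (1410 + 275.7) = 19.1 × 275.7/1686 = 3.12 V.
(Unloaded it would have been 4.78 V.)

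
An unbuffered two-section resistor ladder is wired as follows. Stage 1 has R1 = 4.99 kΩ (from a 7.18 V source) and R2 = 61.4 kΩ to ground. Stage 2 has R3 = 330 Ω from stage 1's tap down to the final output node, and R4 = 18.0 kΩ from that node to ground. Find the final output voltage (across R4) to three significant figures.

V_out ≈ 5.21 V

Stage 2 presents R3+R4 = 18330 Ω as a load on stage 1's tap.
Stage 1's lower leg becomes R2‖(R3+R4) = 14120 Ω, so V_mid = 7.18 × 14120/19110 = 5.305 V.
Stage 2 is itself unloaded: V_out = V_mid × R4/(R3+R4) = 5.305 × 18000/18330 = 5.21 V.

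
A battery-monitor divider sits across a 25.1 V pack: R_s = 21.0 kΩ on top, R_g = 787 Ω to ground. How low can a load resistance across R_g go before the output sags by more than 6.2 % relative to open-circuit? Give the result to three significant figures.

R_L(min) ≈ 11.5 kΩ

Output resistance R_th = R_s‖R_g = (21000 × 787)/21790 = 758.6 Ω.
The fractional drop is R_th/(R_th + R_L); requiring this ≤ 0.0620 gives R_L ≥ R_th(1/0.0620 − 1) = 758.6 × 15.13 = 11.5 kΩ.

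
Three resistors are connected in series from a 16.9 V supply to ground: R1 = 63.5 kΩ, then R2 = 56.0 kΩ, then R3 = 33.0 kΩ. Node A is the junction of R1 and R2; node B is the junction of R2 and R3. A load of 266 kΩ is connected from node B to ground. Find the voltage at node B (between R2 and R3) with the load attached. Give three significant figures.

At node B, R3 is in parallel with the load: R3‖R_L = 29.36 kΩ.
Below node A the resistance is R2 + (R3‖R_L) = 85.36 kΩ, so V_A = 16.9 × 85.36/148.9 = 9.691 V.
Then V_B = V_A × (R3‖R_L)/(R2 + R3‖R_L) = 9.691 × 29.36/85.36 = 3.33 V.

V ≈ 3.33 V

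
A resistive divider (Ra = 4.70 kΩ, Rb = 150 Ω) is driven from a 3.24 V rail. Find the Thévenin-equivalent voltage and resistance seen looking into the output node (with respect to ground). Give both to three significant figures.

V_th is the open-circuit tap voltage: 3.24 × 150/(4700 + 150) = 0.100 V.
With the supply zeroed, Ra and Rb appear in parallel from the tap: R_th = Ra‖Rb = (4700 × 150)/4850 = 145 Ω.

V_th = 0.100 V, R_th = 145 Ω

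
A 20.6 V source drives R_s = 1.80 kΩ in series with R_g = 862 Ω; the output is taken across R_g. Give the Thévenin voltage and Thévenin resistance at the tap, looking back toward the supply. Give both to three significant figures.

V_th is the open-circuit tap voltage: 20.6 × 862/(1800 + 862) = 6.67 V.
With the supply zeroed, R_s and R_g appear in parallel from the tap: R_th = R_s‖R_g = (1800 × 862)/2662 = 583 Ω.

V_th = 6.67 V, R_th = 583 Ω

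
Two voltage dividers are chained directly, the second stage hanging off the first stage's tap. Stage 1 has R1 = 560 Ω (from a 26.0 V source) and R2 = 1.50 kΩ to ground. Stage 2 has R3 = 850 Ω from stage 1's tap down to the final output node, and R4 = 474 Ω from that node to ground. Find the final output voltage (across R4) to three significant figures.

V_out ≈ 5.18 V

Stage 2 presents R3+R4 = 1324 Ω as a load on stage 1's tap.
Stage 1's lower leg becomes R2‖(R3+R4) = 703.3 Ω, so V_mid = 26.0 × 703.3/1263 = 14.47 V.
Stage 2 is itself unloaded: V_out = V_mid × R4/(R3+R4) = 14.47 × 474/1324 = 5.18 V.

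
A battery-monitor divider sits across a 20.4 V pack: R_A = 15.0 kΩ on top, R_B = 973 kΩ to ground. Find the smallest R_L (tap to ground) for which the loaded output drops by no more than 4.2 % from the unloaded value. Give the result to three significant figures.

R_L(min) ≈ 337 kΩ

Output resistance R_th = R_A‖R_B = (15.0 × 973)/988.0 = 14.77 kΩ.
The fractional drop is R_th/(R_th + R_L); requiring this ≤ 0.0420 gives R_L ≥ R_th(1/0.0420 − 1) = 14.77 × 22.81 = 337 kΩ.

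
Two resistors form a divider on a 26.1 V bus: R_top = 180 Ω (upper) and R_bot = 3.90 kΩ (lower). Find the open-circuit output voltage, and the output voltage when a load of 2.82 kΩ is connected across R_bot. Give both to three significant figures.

Unloaded: 24.9 V; loaded: 23.5 V

Open-circuit: V = 26.1 × 3900/(180 + 3900) = 24.9 V.
With the load, R_bot becomes R_bot‖R_L = 1637 Ω, so V = 26.1 × 1637/1817 = 23.5 V.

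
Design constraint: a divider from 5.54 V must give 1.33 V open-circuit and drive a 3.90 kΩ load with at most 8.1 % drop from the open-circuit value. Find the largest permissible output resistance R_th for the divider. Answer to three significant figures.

R_th ≤ 344 Ω

Loading drop = R_th/(R_th + R_L) ≤ 0.0810, so R_th ≤ R_L · ε/(1−ε) = 3.90 kΩ × 0.0810/0.9190 = 344 Ω.
(Any R1, R2 with R2/(R1+R2) = 0.240 and R1‖R2 ≤ 344 Ω will meet the spec.)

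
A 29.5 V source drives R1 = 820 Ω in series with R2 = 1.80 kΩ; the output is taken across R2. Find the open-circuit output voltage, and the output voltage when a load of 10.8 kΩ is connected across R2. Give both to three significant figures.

Open-circuit: V = 29.5 × 1800/(820 + 1800) = 20.3 V.
With the load, R2 becomes R2‖R_L = 1543 Ω, so V = 29.5 × 1543/2363 = 19.3 V.

Unloaded: 20.3 V; loaded: 19.3 V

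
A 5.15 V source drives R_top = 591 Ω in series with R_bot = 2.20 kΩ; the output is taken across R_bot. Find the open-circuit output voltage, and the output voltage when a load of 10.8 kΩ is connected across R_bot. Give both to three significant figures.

Unloaded: 4.06 V; loaded: 3.89 V

Open-circuit: V = 5.15 × 2200/(591 + 2200) = 4.06 V.
With the load, R_bot becomes R_bot‖R_L = 1828 Ω, so V = 5.15 × 1828/2419 = 3.89 V.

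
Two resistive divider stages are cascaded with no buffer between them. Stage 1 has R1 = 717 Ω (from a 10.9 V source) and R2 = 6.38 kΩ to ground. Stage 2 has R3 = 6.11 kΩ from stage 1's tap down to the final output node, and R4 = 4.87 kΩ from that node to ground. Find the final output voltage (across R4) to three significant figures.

Stage 2 presents R3+R4 = 10980 Ω as a load on stage 1's tap.
Stage 1's lower leg becomes R2‖(R3+R4) = 4035 Ω, so V_mid = 10.9 × 4035/4752 = 9.255 V.
Stage 2 is itself unloaded: V_out = V_mid × R4/(R3+R4) = 9.255 × 4870/10980 = 4.11 V.

V_out ≈ 4.11 V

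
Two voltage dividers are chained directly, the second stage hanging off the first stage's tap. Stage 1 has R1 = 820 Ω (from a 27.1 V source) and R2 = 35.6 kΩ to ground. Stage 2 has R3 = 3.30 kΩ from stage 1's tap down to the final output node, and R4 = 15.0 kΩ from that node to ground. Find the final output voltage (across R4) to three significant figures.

V_out ≈ 20.8 V

Stage 2 presents R3+R4 = 18300 Ω as a load on stage 1's tap.
Stage 1's lower leg becomes R2‖(R3+R4) = 12090 Ω, so V_mid = 27.1 × 12090/12910 = 25.38 V.
Stage 2 is itself unloaded: V_out = V_mid × R4/(R3+R4) = 25.38 × 15000/18300 = 20.8 V.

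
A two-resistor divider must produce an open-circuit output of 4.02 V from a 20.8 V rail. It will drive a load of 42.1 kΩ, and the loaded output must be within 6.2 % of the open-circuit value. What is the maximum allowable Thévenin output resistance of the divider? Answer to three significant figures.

Loading drop = R_th/(R_th + R_L) ≤ 0.0620, so R_th ≤ R_L · ε/(1−ε) = 42.1 kΩ × 0.0620/0.9380 = 2.78 kΩ.
(Any R1, R2 with R2/(R1+R2) = 0.193 and R1‖R2 ≤ 2.78 kΩ will meet the spec.)

R_th ≤ 2.78 kΩ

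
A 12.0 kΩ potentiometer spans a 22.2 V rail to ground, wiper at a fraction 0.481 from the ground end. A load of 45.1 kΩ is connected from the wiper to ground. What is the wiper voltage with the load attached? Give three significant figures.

V ≈ 10.0 V

The wiper splits the pot into (1−α)R = 6.228 kΩ above and αR = 5.772 kΩ below.
Lower section ‖ load = 5.117 kΩ.
V_wiper = 22.2 × 5.117/(6.228 + 5.117) = 10.0 V.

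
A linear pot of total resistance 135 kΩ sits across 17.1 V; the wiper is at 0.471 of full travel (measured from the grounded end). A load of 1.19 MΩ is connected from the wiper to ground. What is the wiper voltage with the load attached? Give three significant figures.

V ≈ 7.83 V

The wiper splits the pot into (1−α)R = 71.42 kΩ above and αR = 63.59 kΩ below.
Lower section ‖ load = 60.36 kΩ.
V_wiper = 17.1 × 60.36/(71.42 + 60.36) = 7.83 V.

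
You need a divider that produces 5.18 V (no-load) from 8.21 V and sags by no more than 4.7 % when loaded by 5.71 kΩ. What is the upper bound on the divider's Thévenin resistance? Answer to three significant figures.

R_th ≤ 282 Ω

Loading drop = R_th/(R_th + R_L) ≤ 0.0470, so R_th ≤ R_L · ε/(1−ε) = 5.71 kΩ × 0.0470/0.9530 = 282 Ω.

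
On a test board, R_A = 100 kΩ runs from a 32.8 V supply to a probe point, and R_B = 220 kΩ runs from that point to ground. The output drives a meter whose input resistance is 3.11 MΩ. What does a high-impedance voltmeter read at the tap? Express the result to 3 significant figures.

V_out ≈ 22.1 V

The load sits in parallel with R_B: R_B‖R_L = (220 × 3110) / (220 + 3110) = 205.5 kΩ.
V_out = 32.8 × 205.5 / (100 + 205.5) = 32.8 × 205.5/305.5 = 22.1 V.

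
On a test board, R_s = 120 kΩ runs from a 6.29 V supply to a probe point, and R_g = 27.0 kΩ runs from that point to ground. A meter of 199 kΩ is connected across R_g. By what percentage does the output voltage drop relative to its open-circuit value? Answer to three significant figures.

Unloaded V = 6.29 × 27.0/147.0 = 1.1553 V.
Loaded: R_g‖R_L = 23.77 kΩ, giving V = 6.29 × 23.77/143.8 = 1.0401 V.
Drop = (1.1553 − 1.0401) / 1.1553 = 9.97 %.

9.97 %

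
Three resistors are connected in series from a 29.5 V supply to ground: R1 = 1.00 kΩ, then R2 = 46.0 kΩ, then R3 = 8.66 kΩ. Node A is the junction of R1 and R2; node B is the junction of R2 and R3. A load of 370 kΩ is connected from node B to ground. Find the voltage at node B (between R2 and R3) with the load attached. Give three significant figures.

At node B, R3 is in parallel with the load: R3‖R_L = 8.462 kΩ.
Below node A the resistance is R2 + (R3‖R_L) = 54.46 kΩ, so V_A = 29.5 × 54.46/55.46 = 28.97 V.
Then V_B = V_A × (R3‖R_L)/(R2 + R3‖R_L) = 28.97 × 8.462/54.46 = 4.50 V.

V ≈ 4.50 V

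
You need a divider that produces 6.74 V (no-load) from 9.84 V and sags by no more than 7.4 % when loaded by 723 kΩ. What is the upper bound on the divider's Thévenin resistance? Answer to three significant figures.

Loading drop = R_th/(R_th + R_L) ≤ 0.0740, so R_th ≤ R_L · ε/(1−ε) = 723 kΩ × 0.0740/0.9260 = 57.8 kΩ.
(Any R1, R2 with R2/(R1+R2) = 0.685 and R1‖R2 ≤ 57.8 kΩ will meet the spec.)

R_th ≤ 57.8 kΩ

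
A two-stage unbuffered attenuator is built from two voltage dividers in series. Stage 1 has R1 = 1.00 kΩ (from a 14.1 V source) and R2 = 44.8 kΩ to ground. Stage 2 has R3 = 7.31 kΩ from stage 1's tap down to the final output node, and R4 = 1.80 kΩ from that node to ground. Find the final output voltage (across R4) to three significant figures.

Stage 2 presents R3+R4 = 9.110 kΩ as a load on stage 1's tap.
Stage 1's lower leg becomes R2‖(R3+R4) = 7.571 kΩ, so V_mid = 14.1 × 7.571/8.571 = 12.45 V.
Stage 2 is itself unloaded: V_out = V_mid × R4/(R3+R4) = 12.45 × 1.80/9.110 = 2.46 V.

V_out ≈ 2.46 V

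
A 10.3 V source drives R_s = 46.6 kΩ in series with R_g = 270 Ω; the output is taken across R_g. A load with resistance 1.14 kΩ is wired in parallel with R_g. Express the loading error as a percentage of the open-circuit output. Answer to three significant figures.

The divider's output (Thévenin) resistance is R_s‖R_g = 268.4 Ω.
Fractional drop under load = R_th/(R_th + R_L) = 268.4 / (268.4 + 1140) = 0.1906.
So the output falls by 19.1 %.

19.1 %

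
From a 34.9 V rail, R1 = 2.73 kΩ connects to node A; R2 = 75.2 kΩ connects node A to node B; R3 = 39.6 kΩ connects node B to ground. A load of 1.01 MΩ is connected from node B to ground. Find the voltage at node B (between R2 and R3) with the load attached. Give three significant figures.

At node B, R3 is in parallel with the load: R3‖R_L = 38.11 kΩ.
Below node A the resistance is R2 + (R3‖R_L) = 113.3 kΩ, so V_A = 34.9 × 113.3/116.0 = 34.08 V.
Then V_B = V_A × (R3‖R_L)/(R2 + R3‖R_L) = 34.08 × 38.11/113.3 = 11.5 V.

V ≈ 11.5 V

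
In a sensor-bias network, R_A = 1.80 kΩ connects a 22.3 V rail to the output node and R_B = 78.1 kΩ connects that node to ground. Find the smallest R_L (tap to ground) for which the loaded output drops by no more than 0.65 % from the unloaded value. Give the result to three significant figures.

Output resistance R_th = R_A‖R_B = (1.80 × 78.1)/79.90 = 1.759 kΩ.
The fractional drop is R_th/(R_th + R_L); requiring this ≤ 0.00650 gives R_L ≥ R_th(1/0.00650 − 1) = 1.759 × 152.8 = 269 kΩ.

R_L(min) ≈ 269 kΩ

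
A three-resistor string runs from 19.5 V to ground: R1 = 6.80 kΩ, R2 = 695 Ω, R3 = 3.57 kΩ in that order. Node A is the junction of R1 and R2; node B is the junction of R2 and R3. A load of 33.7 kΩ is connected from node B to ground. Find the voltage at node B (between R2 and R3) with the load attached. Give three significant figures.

At node B, R3 is in parallel with the load: R3‖R_L = 3228 Ω.
Below node A the resistance is R2 + (R3‖R_L) = 3923 Ω, so V_A = 19.5 × 3923/10720 = 7.134 V.
Then V_B = V_A × (R3‖R_L)/(R2 + R3‖R_L) = 7.134 × 3228/3923 = 5.87 V.

V ≈ 5.87 V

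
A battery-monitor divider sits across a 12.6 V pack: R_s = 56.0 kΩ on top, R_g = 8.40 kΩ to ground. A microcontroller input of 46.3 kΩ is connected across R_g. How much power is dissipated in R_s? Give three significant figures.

Total resistance from the source is R_s + (R_g‖R_L) = 63.11 kΩ, so I = 12.6/63.11 kΩ = 0.1997 mA.
P = I²·R_s = (0.1997 mA)² × 56.0 kΩ = 2.23 mW.

P ≈ 2.23 mW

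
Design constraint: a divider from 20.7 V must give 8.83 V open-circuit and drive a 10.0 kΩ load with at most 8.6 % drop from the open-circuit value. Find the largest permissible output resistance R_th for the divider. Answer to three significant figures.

Loading drop = R_th/(R_th + R_L) ≤ 0.0860, so R_th ≤ R_L · ε/(1−ε) = 10.0 kΩ × 0.0860/0.9140 = 941 Ω.

R_th ≤ 941 Ω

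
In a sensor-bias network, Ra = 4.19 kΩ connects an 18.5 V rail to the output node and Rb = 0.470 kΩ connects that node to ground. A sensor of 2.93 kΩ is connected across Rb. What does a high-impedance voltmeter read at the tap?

The load sits in parallel with Rb: Rb‖R_L = (470 × 2930) / (470 + 2930) = 405.0 Ω.
V_out = 18.5 × 405.0 / (4190 + 405.0) = 18.5 × 405.0/4595 = 1.63 V.

V_out ≈ 1.63 V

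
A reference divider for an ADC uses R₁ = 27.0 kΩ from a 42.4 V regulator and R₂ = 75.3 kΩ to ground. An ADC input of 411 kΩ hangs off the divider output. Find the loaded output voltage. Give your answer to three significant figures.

The load sits in parallel with R₂: R₂‖R_L = (75.3 × 411) / (75.3 + 411) = 63.64 kΩ.
V_out = 42.4 × 63.64 / (27.0 + 63.64) = 42.4 × 63.64/90.64 = 29.8 V.

V_out ≈ 29.8 V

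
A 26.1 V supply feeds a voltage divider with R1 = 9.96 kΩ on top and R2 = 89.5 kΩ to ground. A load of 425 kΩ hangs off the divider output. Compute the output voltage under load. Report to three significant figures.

V_out ≈ 23.0 V

The load sits in parallel with R2: R2‖R_L = (89.5 × 425) / (89.5 + 425) = 73.93 kΩ.
V_out = 26.1 × 73.93 / (9.96 + 73.93) = 26.1 × 73.93/83.89 = 23.0 V.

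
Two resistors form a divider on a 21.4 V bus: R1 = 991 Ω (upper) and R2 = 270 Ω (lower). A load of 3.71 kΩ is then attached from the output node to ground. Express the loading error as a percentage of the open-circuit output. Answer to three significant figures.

5.41 %

The divider's output (Thévenin) resistance is R1‖R2 = 212.2 Ω.
Fractional drop under load = R_th/(R_th + R_L) = 212.2 / (212.2 + 3710) = 0.05410.
So the output falls by 5.41 %.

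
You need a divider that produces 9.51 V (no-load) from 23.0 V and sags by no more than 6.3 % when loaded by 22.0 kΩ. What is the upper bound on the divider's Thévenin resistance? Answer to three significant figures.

R_th ≤ 1.48 kΩ

Loading drop = R_th/(R_th + R_L) ≤ 0.0630, so R_th ≤ R_L · ε/(1−ε) = 22.0 kΩ × 0.0630/0.9370 = 1.48 kΩ.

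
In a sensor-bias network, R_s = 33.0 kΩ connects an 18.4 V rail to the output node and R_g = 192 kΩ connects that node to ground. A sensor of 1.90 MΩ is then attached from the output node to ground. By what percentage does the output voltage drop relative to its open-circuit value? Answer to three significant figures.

The divider's output (Thévenin) resistance is R_s‖R_g = 28.16 kΩ.
Fractional drop under load = R_th/(R_th + R_L) = 28.16 / (28.16 + 1900) = 0.01460.
So the output falls by 1.46 %.

1.46 %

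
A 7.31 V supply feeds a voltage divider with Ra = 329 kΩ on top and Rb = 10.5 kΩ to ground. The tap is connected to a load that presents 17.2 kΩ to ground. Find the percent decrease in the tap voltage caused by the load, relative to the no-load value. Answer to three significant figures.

37.2 %

Unloaded V = 7.31 × 10.5/339.5 = 0.2261 V.
Loaded: Rb‖R_L = 6.520 kΩ, giving V = 7.31 × 6.520/335.5 = 0.1420 V.
Drop = (0.2261 − 0.1420) / 0.2261 = 37.2 %.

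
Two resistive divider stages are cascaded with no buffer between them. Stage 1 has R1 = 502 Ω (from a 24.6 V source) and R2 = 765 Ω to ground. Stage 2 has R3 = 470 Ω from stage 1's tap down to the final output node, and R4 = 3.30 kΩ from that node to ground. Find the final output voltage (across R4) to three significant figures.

V_out ≈ 12.0 V

Stage 2 presents R3+R4 = 3770 Ω as a load on stage 1's tap.
Stage 1's lower leg becomes R2‖(R3+R4) = 636.0 Ω, so V_mid = 24.6 × 636.0/1138 = 13.75 V.
Stage 2 is itself unloaded: V_out = V_mid × R4/(R3+R4) = 13.75 × 3300/3770 = 12.0 V.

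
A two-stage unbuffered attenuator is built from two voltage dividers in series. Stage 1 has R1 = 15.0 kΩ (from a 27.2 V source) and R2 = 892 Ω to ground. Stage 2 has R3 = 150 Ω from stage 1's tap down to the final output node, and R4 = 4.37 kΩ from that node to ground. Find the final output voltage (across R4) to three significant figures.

Stage 2 presents R3+R4 = 4520 Ω as a load on stage 1's tap.
Stage 1's lower leg becomes R2‖(R3+R4) = 745.0 Ω, so V_mid = 27.2 × 745.0/15740 = 1.287 V.
Stage 2 is itself unloaded: V_out = V_mid × R4/(R3+R4) = 1.287 × 4370/4520 = 1.24 V.

V_out ≈ 1.24 V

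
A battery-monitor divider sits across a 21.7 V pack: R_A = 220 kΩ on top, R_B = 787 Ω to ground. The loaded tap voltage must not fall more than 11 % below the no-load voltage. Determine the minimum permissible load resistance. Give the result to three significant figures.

R_L(min) ≈ 6.34 kΩ

Output resistance R_th = R_A‖R_B = (220000 × 787)/220800 = 784.2 Ω.
The fractional drop is R_th/(R_th + R_L); requiring this ≤ 0.110 gives R_L ≥ R_th(1/0.110 − 1) = 784.2 × 8.091 = 6.34 kΩ.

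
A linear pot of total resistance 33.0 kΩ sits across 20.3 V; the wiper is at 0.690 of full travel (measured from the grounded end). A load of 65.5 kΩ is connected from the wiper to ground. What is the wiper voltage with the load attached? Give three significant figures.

V ≈ 12.6 V

The wiper splits the pot into (1−α)R = 10.23 kΩ above and αR = 22.77 kΩ below.
Lower section ‖ load = 16.90 kΩ.
V_wiper = 20.3 × 16.90/(10.23 + 16.90) = 12.6 V.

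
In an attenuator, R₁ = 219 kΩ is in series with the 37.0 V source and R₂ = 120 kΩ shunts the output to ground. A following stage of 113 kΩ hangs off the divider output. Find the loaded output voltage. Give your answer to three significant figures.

V_out ≈ 7.77 V

The load sits in parallel with R₂: R₂‖R_L = (120 × 113) / (120 + 113) = 58.20 kΩ.
V_out = 37.0 × 58.20 / (219 + 58.20) = 37.0 × 58.20/277.2 = 7.77 V.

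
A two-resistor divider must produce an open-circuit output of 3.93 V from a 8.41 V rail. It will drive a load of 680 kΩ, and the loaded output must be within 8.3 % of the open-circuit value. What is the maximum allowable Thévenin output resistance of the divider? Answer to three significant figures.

R_th ≤ 61.5 kΩ

Loading drop = R_th/(R_th + R_L) ≤ 0.0830, so R_th ≤ R_L · ε/(1−ε) = 680 kΩ × 0.0830/0.9170 = 61.5 kΩ.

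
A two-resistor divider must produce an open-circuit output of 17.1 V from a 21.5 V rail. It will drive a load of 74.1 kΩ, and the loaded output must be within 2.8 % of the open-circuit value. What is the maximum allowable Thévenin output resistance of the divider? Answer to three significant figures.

R_th ≤ 2.13 kΩ

Loading drop = R_th/(R_th + R_L) ≤ 0.0280, so R_th ≤ R_L · ε/(1−ε) = 74.1 kΩ × 0.0280/0.9720 = 2.13 kΩ.
(Any R1, R2 with R2/(R1+R2) = 0.795 and R1‖R2 ≤ 2.13 kΩ will meet the spec.)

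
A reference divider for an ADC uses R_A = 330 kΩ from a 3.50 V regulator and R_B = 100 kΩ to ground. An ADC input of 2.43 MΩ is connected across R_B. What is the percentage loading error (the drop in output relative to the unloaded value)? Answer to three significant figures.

3.06 %

The divider's output (Thévenin) resistance is R_A‖R_B = 76.74 kΩ.
Fractional drop under load = R_th/(R_th + R_L) = 76.74 / (76.74 + 2430) = 0.03062.
So the output falls by 3.06 %.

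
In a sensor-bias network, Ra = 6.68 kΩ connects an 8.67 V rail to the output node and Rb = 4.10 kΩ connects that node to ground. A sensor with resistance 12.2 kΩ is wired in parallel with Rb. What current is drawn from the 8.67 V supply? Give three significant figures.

I ≈ 0.889 mA

Rb‖R_L = 3.069 kΩ, so the source sees Ra + Rb‖R_L = 9.749 kΩ.
I = 8.67 V / 9.749 kΩ = 0.889 mA.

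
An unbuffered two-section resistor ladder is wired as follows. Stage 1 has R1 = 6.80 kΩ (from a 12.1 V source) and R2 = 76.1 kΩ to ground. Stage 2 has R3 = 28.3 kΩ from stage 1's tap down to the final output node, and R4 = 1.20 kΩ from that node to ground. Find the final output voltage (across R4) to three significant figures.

V_out ≈ 0.373 V

Stage 2 presents R3+R4 = 29.50 kΩ as a load on stage 1's tap.
Stage 1's lower leg becomes R2‖(R3+R4) = 21.26 kΩ, so V_mid = 12.1 × 21.26/28.06 = 9.168 V.
Stage 2 is itself unloaded: V_out = V_mid × R4/(R3+R4) = 9.168 × 1.20/29.50 = 0.373 V.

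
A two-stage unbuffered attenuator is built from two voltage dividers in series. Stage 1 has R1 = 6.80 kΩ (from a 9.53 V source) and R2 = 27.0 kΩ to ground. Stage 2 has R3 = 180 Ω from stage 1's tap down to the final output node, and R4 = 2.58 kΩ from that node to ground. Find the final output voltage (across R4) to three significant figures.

V_out ≈ 2.40 V

Stage 2 presents R3+R4 = 2760 Ω as a load on stage 1's tap.
Stage 1's lower leg becomes R2‖(R3+R4) = 2504 Ω, so V_mid = 9.53 × 2504/9304 = 2.565 V.
Stage 2 is itself unloaded: V_out = V_mid × R4/(R3+R4) = 2.565 × 2580/2760 = 2.40 V.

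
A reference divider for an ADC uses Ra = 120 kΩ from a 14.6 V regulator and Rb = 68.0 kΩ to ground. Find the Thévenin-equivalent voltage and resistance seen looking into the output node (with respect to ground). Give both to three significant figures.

V_th = 5.28 V, R_th = 43.4 kΩ

V_th is the open-circuit tap voltage: 14.6 × 68.0/(120 + 68.0) = 5.28 V.
With the supply zeroed, Ra and Rb appear in parallel from the tap: R_th = Ra‖Rb = (120 × 68.0)/188.0 = 43.4 kΩ.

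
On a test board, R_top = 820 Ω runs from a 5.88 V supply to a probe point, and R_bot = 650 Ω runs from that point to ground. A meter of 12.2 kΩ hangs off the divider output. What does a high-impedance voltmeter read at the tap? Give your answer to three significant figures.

V_out ≈ 2.52 V

The load sits in parallel with R_bot: R_bot‖R_L = (650 × 12200) / (650 + 12200) = 617.1 Ω.
V_out = 5.88 × 617.1 / (820 + 617.1) = 5.88 × 617.1/1437 = 2.52 V.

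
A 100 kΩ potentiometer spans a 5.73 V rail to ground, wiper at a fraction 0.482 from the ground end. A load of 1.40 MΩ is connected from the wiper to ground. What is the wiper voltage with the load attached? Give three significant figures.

The wiper splits the pot into (1−α)R = 51.80 kΩ above and αR = 48.20 kΩ below.
Lower section ‖ load = 46.60 kΩ.
V_wiper = 5.73 × 46.60/(51.80 + 46.60) = 2.71 V.

V ≈ 2.71 V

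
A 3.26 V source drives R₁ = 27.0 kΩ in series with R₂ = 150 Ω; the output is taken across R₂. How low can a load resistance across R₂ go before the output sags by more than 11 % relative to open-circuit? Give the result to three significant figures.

R_L(min) ≈ 1.21 kΩ

Output resistance R_th = R₁‖R₂ = (27000 × 150)/27150 = 149.2 Ω.
The fractional drop is R_th/(R_th + R_L); requiring this ≤ 0.110 gives R_L ≥ R_th(1/0.110 − 1) = 149.2 × 8.091 = 1.21 kΩ.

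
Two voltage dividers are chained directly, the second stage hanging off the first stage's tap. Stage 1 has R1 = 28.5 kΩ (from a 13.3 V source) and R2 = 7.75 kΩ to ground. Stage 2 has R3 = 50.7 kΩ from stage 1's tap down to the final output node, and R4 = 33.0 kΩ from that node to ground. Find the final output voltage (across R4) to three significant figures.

Stage 2 presents R3+R4 = 83.70 kΩ as a load on stage 1's tap.
Stage 1's lower leg becomes R2‖(R3+R4) = 7.093 kΩ, so V_mid = 13.3 × 7.093/35.59 = 2.651 V.
Stage 2 is itself unloaded: V_out = V_mid × R4/(R3+R4) = 2.651 × 33.0/83.70 = 1.04 V.

V_out ≈ 1.04 V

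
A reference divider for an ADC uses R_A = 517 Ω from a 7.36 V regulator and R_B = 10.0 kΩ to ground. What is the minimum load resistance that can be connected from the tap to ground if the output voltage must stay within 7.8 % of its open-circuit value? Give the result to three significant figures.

R_L(min) ≈ 5.81 kΩ

Output resistance R_th = R_A‖R_B = (517 × 10000)/10520 = 491.6 Ω.
The fractional drop is R_th/(R_th + R_L); requiring this ≤ 0.0780 gives R_L ≥ R_th(1/0.0780 − 1) = 491.6 × 11.82 = 5.81 kΩ.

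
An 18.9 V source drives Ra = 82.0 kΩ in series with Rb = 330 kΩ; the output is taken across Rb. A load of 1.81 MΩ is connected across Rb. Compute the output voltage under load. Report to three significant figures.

The load sits in parallel with Rb: Rb‖R_L = (330 × 1810) / (330 + 1810) = 279.1 kΩ.
V_out = 18.9 × 279.1 / (82.0 + 279.1) = 18.9 × 279.1/361.1 = 14.6 V.

V_out ≈ 14.6 V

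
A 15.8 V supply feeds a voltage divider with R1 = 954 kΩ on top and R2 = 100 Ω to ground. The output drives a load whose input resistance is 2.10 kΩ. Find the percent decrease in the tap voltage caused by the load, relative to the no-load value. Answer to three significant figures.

4.54 %

The divider's output (Thévenin) resistance is R1‖R2 = 99.99 Ω.
Fractional drop under load = R_th/(R_th + R_L) = 99.99 / (99.99 + 2100) = 0.04545.
So the output falls by 4.54 %.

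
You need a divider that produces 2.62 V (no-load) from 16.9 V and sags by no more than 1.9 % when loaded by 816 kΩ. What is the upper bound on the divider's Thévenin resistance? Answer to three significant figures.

Loading drop = R_th/(R_th + R_L) ≤ 0.0190, so R_th ≤ R_L · ε/(1−ε) = 816 kΩ × 0.0190/0.9810 = 15.8 kΩ.

R_th ≤ 15.8 kΩ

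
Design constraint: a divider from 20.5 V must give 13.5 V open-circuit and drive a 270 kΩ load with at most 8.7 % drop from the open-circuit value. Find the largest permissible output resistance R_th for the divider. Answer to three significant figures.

R_th ≤ 25.7 kΩ

Loading drop = R_th/(R_th + R_L) ≤ 0.0870, so R_th ≤ R_L · ε/(1−ε) = 270 kΩ × 0.0870/0.9130 = 25.7 kΩ.
(Any R1, R2 with R2/(R1+R2) = 0.659 and R1‖R2 ≤ 25.7 kΩ will meet the spec.)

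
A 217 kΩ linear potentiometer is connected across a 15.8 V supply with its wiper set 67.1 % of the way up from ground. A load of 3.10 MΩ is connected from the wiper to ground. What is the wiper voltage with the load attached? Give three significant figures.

V ≈ 10.4 V

The wiper splits the pot into (1−α)R = 71.39 kΩ above and αR = 145.6 kΩ below.
Lower section ‖ load = 139.1 kΩ.
V_wiper = 15.8 × 139.1/(71.39 + 139.1) = 10.4 V.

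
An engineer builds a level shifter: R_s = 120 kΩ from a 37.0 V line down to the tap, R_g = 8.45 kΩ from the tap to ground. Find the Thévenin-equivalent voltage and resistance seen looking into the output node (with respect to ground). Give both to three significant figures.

V_th = 2.43 V, R_th = 7.89 kΩ

V_th is the open-circuit tap voltage: 37.0 × 8.45/(120 + 8.45) = 2.43 V.
With the supply zeroed, R_s and R_g appear in parallel from the tap: R_th = R_s‖R_g = (120 × 8.45)/128.4 = 7.89 kΩ.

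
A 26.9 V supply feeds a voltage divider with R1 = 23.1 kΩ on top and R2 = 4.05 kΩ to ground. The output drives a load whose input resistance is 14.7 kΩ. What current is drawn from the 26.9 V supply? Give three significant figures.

R2‖R_L = 3.175 kΩ, so the source sees R1 + R2‖R_L = 26.28 kΩ.
I = 26.9 V / 26.28 kΩ = 1.02 mA.

I ≈ 1.02 mA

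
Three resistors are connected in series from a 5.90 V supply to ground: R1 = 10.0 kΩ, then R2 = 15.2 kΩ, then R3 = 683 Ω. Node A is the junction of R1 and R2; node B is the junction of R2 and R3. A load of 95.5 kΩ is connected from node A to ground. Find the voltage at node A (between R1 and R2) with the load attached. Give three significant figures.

V ≈ 3.40 V

Below node A the series string R2+R3 = 15880 Ω sits in parallel with the 95500 Ω load: 13620 Ω.
V_A = 5.90 × 13620/(10000 + 13620) = 3.40 V.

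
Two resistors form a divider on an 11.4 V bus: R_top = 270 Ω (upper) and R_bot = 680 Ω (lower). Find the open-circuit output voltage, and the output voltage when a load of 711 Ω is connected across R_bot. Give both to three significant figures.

Unloaded: 8.16 V; loaded: 6.42 V

Open-circuit: V = 11.4 × 680/(270 + 680) = 8.16 V.
With the load, R_bot becomes R_bot‖R_L = 347.6 Ω, so V = 11.4 × 347.6/617.6 = 6.42 V.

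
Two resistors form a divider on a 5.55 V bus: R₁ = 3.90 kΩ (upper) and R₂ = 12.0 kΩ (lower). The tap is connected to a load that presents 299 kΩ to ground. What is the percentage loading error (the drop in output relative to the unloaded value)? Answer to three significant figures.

The divider's output (Thévenin) resistance is R₁‖R₂ = 2.943 kΩ.
Fractional drop under load = R_th/(R_th + R_L) = 2.943 / (2.943 + 299) = 0.009748.
So the output falls by 0.975 %.

0.975 %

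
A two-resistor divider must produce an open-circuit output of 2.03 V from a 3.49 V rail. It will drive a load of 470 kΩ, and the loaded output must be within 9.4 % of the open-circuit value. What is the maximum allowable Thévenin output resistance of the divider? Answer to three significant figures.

R_th ≤ 48.8 kΩ

Loading drop = R_th/(R_th + R_L) ≤ 0.0940, so R_th ≤ R_L · ε/(1−ε) = 470 kΩ × 0.0940/0.9060 = 48.8 kΩ.
(Any R1, R2 with R2/(R1+R2) = 0.582 and R1‖R2 ≤ 48.8 kΩ will meet the spec.)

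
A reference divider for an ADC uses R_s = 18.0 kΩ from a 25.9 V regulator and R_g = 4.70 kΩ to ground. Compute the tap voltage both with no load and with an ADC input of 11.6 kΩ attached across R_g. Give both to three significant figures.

Open-circuit: V = 25.9 × 4.70/(18.0 + 4.70) = 5.36 V.
With the load, R_g becomes R_g‖R_L = 3.345 kΩ, so V = 25.9 × 3.345/21.34 = 4.06 V.

Unloaded: 5.36 V; loaded: 4.06 V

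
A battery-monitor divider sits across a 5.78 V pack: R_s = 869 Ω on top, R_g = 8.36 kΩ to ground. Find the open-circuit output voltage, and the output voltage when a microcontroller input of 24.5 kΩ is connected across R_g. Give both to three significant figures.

Unloaded: 5.24 V; loaded: 5.07 V

Open-circuit: V = 5.78 × 8360/(869 + 8360) = 5.24 V.
With the load, R_g becomes R_g‖R_L = 6233 Ω, so V = 5.78 × 6233/7102 = 5.07 V.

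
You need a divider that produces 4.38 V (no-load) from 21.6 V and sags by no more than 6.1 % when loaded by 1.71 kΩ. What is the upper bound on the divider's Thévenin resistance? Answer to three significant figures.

Loading drop = R_th/(R_th + R_L) ≤ 0.0610, so R_th ≤ R_L · ε/(1−ε) = 1.71 kΩ × 0.0610/0.9390 = 111 Ω.
(Any R1, R2 with R2/(R1+R2) = 0.203 and R1‖R2 ≤ 111 Ω will meet the spec.)

R_th ≤ 111 Ω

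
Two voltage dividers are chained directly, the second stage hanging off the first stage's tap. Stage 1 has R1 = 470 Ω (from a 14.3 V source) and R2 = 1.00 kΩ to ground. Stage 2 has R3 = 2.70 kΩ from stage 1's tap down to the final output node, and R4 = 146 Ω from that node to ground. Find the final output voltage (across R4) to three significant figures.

V_out ≈ 0.449 V

Stage 2 presents R3+R4 = 2846 Ω as a load on stage 1's tap.
Stage 1's lower leg becomes R2‖(R3+R4) = 740.0 Ω, so V_mid = 14.3 × 740.0/1210 = 8.745 V.
Stage 2 is itself unloaded: V_out = V_mid × R4/(R3+R4) = 8.745 × 146/2846 = 0.449 V.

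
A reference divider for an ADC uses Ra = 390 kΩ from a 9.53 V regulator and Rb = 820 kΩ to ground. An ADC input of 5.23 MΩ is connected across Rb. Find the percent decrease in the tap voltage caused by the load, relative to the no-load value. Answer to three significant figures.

4.81 %

The divider's output (Thévenin) resistance is Ra‖Rb = 264.3 kΩ.
Fractional drop under load = R_th/(R_th + R_L) = 264.3 / (264.3 + 5230) = 0.04810.
So the output falls by 4.81 %.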